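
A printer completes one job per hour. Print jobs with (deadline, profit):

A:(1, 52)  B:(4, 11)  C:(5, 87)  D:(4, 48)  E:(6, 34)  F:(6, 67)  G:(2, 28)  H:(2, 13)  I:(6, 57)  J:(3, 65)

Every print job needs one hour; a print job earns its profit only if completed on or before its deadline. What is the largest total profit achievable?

376

Sort by profit descending; place each in the latest free slot ≤ its deadline.
By profit: C(d5,87), F(d6,67), J(d3,65), I(d6,57), A(d1,52), D(d4,48), E(d6,34), G(d2,28), H(d2,13), B(d4,11)
C→slot 5; F→slot 6; J→slot 3; I→slot 4; A→slot 1; D→slot 2; E skipped; G skipped; H skipped; B skipped.
Profit = 52 + 48 + 65 + 57 + 87 + 67 = 376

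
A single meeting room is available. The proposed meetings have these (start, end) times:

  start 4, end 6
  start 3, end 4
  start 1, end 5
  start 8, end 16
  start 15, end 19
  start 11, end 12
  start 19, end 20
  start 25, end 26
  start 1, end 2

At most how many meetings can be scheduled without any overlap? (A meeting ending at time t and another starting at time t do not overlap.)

By end time: (1,2), (3,4), (1,5), (4,6), (11,12), (8,16), (15,19), (19,20), (25,26).
Pick (1,2); next start ≥ 2 → (3,4); next start ≥ 4 → (4,6); next start ≥ 6 → (11,12); next start ≥ 12 → (15,19); next start ≥ 19 → (19,20); next start ≥ 20 → (25,26).
Selected 7 meetings.

7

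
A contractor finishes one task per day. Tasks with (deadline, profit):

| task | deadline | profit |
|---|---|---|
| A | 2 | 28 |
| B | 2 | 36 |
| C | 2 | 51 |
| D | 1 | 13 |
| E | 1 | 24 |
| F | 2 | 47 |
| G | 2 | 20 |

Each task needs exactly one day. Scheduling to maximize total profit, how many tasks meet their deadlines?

2

Take jobs in profit order; each goes to the latest open slot no later than its deadline.
Profit order: C=51 F=47 B=36 A=28 E=24 G=20 D=13
Assign: C→slot 2, F→slot 1, B skipped, A skipped, E skipped, G skipped, D skipped.
Slots: [1:F] [2:C]
2 of 7 scheduled.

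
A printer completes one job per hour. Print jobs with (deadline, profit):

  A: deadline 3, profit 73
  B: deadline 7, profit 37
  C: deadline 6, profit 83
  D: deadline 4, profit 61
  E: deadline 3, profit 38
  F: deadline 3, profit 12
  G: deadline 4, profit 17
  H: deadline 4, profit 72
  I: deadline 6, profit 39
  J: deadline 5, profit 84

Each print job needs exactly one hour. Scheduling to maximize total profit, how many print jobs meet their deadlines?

Take jobs in profit order; each goes to the latest open slot no later than its deadline.
Profit order: J=84 C=83 A=73 H=72 D=61 I=39 E=38 B=37 G=17 F=12
Assign: J→slot 5, C→slot 6, A→slot 3, H→slot 4, D→slot 2, I→slot 1, E skipped, B→slot 7, G skipped, F skipped.
Slots: [1:I] [2:D] [3:A] [4:H] [5:J] [6:C] [7:B]
7 of 10 scheduled.

7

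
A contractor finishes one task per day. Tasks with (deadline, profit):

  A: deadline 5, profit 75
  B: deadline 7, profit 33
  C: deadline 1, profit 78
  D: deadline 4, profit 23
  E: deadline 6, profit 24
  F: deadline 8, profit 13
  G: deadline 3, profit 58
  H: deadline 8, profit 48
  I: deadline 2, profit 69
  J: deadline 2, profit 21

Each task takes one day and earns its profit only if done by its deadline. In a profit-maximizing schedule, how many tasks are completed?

Sort by profit descending; place each in the latest free slot ≤ its deadline.
Profit order: C=78 A=75 I=69 G=58 H=48 B=33 E=24 D=23 J=21 F=13
Assign: C→slot 1, A→slot 5, I→slot 2, G→slot 3, H→slot 8, B→slot 7, E→slot 6, D→slot 4, J skipped, F skipped.
Slots: [1:C] [2:I] [3:G] [4:D] [5:A] [6:E] [7:B] [8:H]
8 of 10 scheduled.

8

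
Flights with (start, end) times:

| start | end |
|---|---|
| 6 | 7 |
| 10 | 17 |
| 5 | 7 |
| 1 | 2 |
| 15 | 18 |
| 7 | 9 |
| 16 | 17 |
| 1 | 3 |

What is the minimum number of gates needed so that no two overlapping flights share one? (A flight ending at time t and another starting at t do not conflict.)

Count concurrent intervals with a sweep; the peak is the room count.
Events (time:±→running): 1:+→1 1:+→2 2:-→1 3:-→0 5:+→1 6:+→2 7:-→1 7:-→0 7:+→1 9:-→0 10:+→1 15:+→2 16:+→3 … peak 3.

3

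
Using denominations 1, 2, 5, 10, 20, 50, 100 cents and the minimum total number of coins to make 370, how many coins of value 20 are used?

1

Greedy: take as many of the largest coin as possible, then repeat with the remainder.
370 − 3×100→70 − 1×50→20 − 1×20→0
Count of 20: 1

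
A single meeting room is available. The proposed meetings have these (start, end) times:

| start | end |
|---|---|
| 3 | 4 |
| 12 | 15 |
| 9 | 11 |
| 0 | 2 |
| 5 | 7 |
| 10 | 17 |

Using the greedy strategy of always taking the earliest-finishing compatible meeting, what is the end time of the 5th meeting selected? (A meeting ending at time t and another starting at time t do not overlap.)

Greedy by earliest finish: after sorting by end time, pick each interval compatible with the last pick.
By end time: (0,2), (3,4), (5,7), (9,11), (12,15), (10,17).
Pick (0,2); next start ≥ 2 → (3,4); next start ≥ 4 → (5,7); next start ≥ 7 → (9,11); next start ≥ 11 → (12,15).
Selected: (0,2) (3,4) (5,7) (9,11) (12,15)

15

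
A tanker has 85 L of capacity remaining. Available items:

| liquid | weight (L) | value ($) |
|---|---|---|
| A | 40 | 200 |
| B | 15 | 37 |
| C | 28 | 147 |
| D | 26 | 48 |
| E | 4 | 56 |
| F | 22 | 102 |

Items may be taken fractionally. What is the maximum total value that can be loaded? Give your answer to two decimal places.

Greedy by value/weight ratio, highest first.
Ratios (sorted): E 14.00, C 5.25, A 5.00, F 4.64, B 2.47, D 1.85
take E (4 @ 56); take C (28 @ 147); take A (40 @ 200); take 13/22 of F → 60.27. Capacity used 85/85.
Total value = 463.27

463.27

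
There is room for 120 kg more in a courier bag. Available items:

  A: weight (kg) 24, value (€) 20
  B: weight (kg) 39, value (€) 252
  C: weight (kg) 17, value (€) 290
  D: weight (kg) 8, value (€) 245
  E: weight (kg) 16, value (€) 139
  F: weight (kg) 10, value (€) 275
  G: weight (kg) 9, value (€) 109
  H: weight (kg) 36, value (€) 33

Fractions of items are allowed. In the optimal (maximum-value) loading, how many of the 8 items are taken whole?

Greedy by value/weight ratio, highest first.
Order: D (245/8=30.62) > F (275/10=27.50) > C (290/17=17.06) > G (109/9=12.11) > E (139/16=8.69) > B (252/39=6.46) > H (33/36=0.92) > A (20/24=0.83)
Fill: take D (8 @ 245) → take F (10 @ 275) → take C (17 @ 290) → take G (9 @ 109) → take E (16 @ 139) → take B (39 @ 252) → take 21/36 of H → 19.25; 120/120 used.
6 item(s) taken whole; one partial (take 21/36 of H).

6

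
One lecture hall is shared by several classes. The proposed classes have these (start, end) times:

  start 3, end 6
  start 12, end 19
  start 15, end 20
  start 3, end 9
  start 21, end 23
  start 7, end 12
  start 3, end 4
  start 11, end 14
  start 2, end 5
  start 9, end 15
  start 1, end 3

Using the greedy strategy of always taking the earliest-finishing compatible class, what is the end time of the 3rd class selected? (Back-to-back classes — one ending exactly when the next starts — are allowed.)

12

Greedy by earliest finish: after sorting by end time, pick each interval compatible with the last pick.
Sorted by end: (1,3)  (3,4)  (2,5)  (3,6)  (3,9)  (7,12)  (11,14)  (9,15)  (12,19)  (15,20)  (21,23)
take (1,3); take (3,4); skip (2,5); skip (3,9); take (7,12); skip (11,14); skip (9,15); take (12,19); skip (15,20); take (21,23).
Selected: (1,3) (3,4) (7,12) (12,19) (21,23)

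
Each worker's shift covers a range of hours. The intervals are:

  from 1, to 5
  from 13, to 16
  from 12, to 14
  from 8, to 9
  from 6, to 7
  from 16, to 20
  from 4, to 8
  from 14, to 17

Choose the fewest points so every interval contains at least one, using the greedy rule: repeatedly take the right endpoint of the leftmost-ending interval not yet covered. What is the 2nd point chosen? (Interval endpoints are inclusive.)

7

Sorted: [1,5] [6,7] [4,8] [8,9] [12,14] [13,16] [14,17] [16,20]
{[1,5]} hit by 5; {[6,7],[4,8]} hit by 7; {[8,9]} hit by 9; {[12,14],[13,16],[14,17]} hit by 14; {[16,20]} hit by 20.
Points: 5, 7, 9, 14, 20 (5 total).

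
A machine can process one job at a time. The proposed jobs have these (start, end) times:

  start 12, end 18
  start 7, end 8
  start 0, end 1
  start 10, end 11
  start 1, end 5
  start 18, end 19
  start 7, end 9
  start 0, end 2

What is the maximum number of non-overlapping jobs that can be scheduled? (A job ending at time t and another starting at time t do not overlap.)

Order by finish time; keep every interval that doesn't clash with the previous kept one.
By end time: (0,1), (0,2), (1,5), (7,8), (7,9), (10,11), (12,18), (18,19).
Pick (0,1); next start ≥ 1 → (1,5); next start ≥ 5 → (7,8); next start ≥ 8 → (10,11); next start ≥ 11 → (12,18); next start ≥ 18 → (18,19).
Selected 6 jobs.

6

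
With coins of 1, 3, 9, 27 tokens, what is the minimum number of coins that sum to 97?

7

97 = 3×27 + 1×9 + 2×3 + 1×1
Total coins = 3 + 1 + 2 + 1 = 7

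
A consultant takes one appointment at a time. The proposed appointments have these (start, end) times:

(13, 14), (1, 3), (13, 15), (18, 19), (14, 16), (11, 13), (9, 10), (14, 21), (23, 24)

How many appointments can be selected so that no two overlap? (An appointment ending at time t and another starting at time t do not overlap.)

Sorted by end: (1,3)  (9,10)  (11,13)  (13,14)  (13,15)  (14,16)  (18,19)  (14,21)  (23,24)
take (1,3); take (9,10); take (11,13); take (13,14); take (14,16); take (18,19); take (23,24).
Selected 7 appointments.

7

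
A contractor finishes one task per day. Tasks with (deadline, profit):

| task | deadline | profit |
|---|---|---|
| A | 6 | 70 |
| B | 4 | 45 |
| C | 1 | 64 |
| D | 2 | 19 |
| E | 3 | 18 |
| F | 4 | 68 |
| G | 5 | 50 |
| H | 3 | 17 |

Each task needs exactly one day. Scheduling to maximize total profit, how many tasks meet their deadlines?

Sort by profit descending; place each in the latest free slot ≤ its deadline.
Profit order: A=70 F=68 C=64 G=50 B=45 D=19 E=18 H=17
Assign: A→slot 6, F→slot 4, C→slot 1, G→slot 5, B→slot 3, D→slot 2, E skipped, H skipped.
Slots: [1:C] [2:D] [3:B] [4:F] [5:G] [6:A]
6 of 8 scheduled.

6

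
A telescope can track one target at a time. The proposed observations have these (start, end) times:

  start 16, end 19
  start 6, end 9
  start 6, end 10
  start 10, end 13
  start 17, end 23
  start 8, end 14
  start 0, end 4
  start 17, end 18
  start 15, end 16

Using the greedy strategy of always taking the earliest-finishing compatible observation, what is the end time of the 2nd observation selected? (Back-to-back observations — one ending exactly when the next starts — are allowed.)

Sorted by end: (0,4)  (6,9)  (6,10)  (10,13)  (8,14)  (15,16)  (17,18)  (16,19)  (17,23)
take (0,4); take (6,9); skip (6,10); take (10,13); skip (8,14); take (15,16); take (17,18).
Selected: (0,4) (6,9) (10,13) (15,16) (17,18)

9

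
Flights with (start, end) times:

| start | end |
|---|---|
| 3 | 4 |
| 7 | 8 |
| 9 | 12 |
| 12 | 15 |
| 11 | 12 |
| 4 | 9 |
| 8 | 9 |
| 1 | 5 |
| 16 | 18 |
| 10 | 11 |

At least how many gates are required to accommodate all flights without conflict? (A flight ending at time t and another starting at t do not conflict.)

The answer is the maximum number of intervals overlapping at any instant.
starts: [1, 3, 4, 7, 8, 9, 10, 11, 12, 16]
ends:   [4, 5, 8, 9, 9, 11, 12, 12, 15, 18]
s1→1 s3→2  — peak 2.

2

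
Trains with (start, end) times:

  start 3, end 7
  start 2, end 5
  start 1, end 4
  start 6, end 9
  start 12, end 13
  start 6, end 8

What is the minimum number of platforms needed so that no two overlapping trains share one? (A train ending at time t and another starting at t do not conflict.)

3

Count concurrent intervals with a sweep; the peak is the room count.
starts: [1, 2, 3, 6, 6, 12]
ends:   [4, 5, 7, 8, 9, 13]
s1→1 s2→2 s3→3  — peak 3.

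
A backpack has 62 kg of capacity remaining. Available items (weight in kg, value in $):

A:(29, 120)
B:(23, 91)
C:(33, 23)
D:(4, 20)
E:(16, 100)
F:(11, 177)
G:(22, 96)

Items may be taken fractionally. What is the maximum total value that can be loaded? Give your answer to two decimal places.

430.24

Ratios (sorted): F 16.09, E 6.25, D 5.00, G 4.36, A 4.14, B 3.96, C 0.70
take F (11 @ 177); take E (16 @ 100); take D (4 @ 20); take G (22 @ 96); take 9/29 of A → 37.24. Capacity used 62/62.
Total value = 430.24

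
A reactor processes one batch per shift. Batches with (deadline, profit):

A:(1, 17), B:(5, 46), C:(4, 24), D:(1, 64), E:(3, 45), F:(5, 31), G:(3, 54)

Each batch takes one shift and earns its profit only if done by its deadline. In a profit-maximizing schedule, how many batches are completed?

5

By profit: D(d1,64), G(d3,54), B(d5,46), E(d3,45), F(d5,31), C(d4,24), A(d1,17)
D→slot 1; G→slot 3; B→slot 5; E→slot 2; F→slot 4; C skipped; A skipped.
5 of 7 scheduled.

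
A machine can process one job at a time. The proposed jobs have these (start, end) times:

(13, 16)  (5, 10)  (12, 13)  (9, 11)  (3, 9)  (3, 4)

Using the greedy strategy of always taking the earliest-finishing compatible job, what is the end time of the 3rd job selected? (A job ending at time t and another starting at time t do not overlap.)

13

Sort by end time and greedily take each interval whose start is ≥ the last chosen end.
Sorted by end: (3,4)  (3,9)  (5,10)  (9,11)  (12,13)  (13,16)
take (3,4); take (5,10); skip (9,11); take (12,13); take (13,16).
Selected: (3,4) (5,10) (12,13) (13,16)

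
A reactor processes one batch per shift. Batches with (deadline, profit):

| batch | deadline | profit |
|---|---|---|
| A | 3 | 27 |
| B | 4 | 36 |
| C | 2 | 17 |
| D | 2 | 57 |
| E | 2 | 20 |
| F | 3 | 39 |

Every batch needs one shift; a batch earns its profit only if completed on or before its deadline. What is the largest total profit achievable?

Sort by profit descending; place each in the latest free slot ≤ its deadline.
By profit: D(d2,57), F(d3,39), B(d4,36), A(d3,27), E(d2,20), C(d2,17)
D→slot 2; F→slot 3; B→slot 4; A→slot 1; E skipped; C skipped.
Profit = 27 + 57 + 39 + 36 = 159

159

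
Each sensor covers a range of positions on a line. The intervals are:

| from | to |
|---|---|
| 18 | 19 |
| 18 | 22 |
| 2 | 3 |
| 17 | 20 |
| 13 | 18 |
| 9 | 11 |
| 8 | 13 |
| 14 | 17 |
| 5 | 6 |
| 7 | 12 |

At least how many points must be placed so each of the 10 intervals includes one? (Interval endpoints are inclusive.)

Sorted: [2,3] [5,6] [9,11] [7,12] [8,13] [14,17] [13,18] [18,19] [17,20] [18,22]
{[2,3]} hit by 3; {[5,6]} hit by 6; {[9,11],[7,12],[8,13]} hit by 11; {[14,17],[13,18]} hit by 17; {[18,19],[17,20],[18,22]} hit by 19.
Points: 3, 6, 11, 17, 19 (5 total).

5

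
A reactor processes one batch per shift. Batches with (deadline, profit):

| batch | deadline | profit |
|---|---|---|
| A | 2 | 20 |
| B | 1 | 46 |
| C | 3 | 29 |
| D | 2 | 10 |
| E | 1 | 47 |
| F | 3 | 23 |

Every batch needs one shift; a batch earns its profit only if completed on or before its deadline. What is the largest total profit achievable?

99

Take jobs in profit order; each goes to the latest open slot no later than its deadline.
Profit order: E=47 B=46 C=29 F=23 A=20 D=10
Assign: E→slot 1, B skipped, C→slot 3, F→slot 2, A skipped, D skipped.
Slots: [1:E] [2:F] [3:C]
Profit = 47 + 23 + 29 = 99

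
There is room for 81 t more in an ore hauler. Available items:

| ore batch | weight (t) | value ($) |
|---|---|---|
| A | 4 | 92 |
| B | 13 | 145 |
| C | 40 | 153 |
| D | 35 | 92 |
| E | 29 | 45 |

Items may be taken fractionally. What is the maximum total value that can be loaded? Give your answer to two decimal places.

453.09

Greedy by value/weight ratio, highest first.
Order: A (92/4=23.00) > B (145/13=11.15) > C (153/40=3.83) > D (92/35=2.63) > E (45/29=1.55)
Fill: take A (4 @ 92) → take B (13 @ 145) → take C (40 @ 153) → take 24/35 of D → 63.09; 81/81 used.
Total value = 453.09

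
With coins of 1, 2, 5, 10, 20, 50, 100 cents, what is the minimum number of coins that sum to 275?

5

Greedy: take as many of the largest coin as possible, then repeat with the remainder.
275 − 2×100→75 − 1×50→25 − 1×20→5 − 1×5→0
Total coins = 2 + 1 + 1 + 1 = 5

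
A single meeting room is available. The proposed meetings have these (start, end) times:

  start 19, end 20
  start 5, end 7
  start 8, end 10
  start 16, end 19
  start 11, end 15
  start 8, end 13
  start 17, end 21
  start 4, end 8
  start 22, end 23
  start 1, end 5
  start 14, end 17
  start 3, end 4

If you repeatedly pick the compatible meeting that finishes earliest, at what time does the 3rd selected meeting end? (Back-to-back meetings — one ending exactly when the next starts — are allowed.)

Sorted by end: (3,4)  (1,5)  (5,7)  (4,8)  (8,10)  (8,13)  (11,15)  (14,17)  (16,19)  (19,20)  (17,21)  (22,23)
take (3,4); take (5,7); take (8,10); skip (8,13); take (11,15); skip (14,17); take (16,19); take (19,20); take (22,23).
Selected: (3,4) (5,7) (8,10) (11,15) (16,19) (19,20) (22,23)

10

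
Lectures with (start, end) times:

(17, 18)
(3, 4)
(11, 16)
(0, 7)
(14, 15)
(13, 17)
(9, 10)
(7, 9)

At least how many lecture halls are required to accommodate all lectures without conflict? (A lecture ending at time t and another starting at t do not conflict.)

The answer is the maximum number of intervals overlapping at any instant.
Events (time:±→running): 0:+→1 3:+→2 4:-→1 7:-→0 7:+→1 9:-→0 9:+→1 10:-→0 11:+→1 13:+→2 14:+→3 … peak 3.

3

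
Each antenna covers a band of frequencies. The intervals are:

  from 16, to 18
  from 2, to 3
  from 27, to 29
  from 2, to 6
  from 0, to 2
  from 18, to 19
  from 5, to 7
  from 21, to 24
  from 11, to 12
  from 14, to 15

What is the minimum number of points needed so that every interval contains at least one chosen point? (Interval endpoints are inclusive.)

7

By right end: [0,2]  [2,3]  [2,6]  [5,7]  [11,12]  [14,15]  [16,18]  [18,19]  [21,24]  [27,29]
[0,2] uncovered → point at 2; [5,7] uncovered → point at 7; [11,12] uncovered → point at 12; [14,15] uncovered → point at 15; [16,18] uncovered → point at 18; [21,24] uncovered → point at 24; [27,29] uncovered → point at 29.
Points: 2, 7, 12, 15, 18, 24, 29 (7 total).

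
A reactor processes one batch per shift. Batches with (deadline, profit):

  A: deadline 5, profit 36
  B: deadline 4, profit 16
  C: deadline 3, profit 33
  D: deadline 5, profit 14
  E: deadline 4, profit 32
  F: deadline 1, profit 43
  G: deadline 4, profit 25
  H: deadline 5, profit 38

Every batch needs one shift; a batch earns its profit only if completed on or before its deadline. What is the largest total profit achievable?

182

Sort by profit descending; place each in the latest free slot ≤ its deadline.
Profit order: F=43 H=38 A=36 C=33 E=32 G=25 B=16 D=14
Assign: F→slot 1, H→slot 5, A→slot 4, C→slot 3, E→slot 2, G skipped, B skipped, D skipped.
Slots: [1:F] [2:E] [3:C] [4:A] [5:H]
Profit = 43 + 32 + 33 + 36 + 38 = 182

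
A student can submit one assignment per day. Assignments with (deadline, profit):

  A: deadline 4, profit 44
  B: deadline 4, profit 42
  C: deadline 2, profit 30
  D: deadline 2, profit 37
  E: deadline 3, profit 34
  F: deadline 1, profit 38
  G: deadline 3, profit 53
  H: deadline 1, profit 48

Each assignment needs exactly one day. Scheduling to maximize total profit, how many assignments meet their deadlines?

4

By profit: G(d3,53), H(d1,48), A(d4,44), B(d4,42), F(d1,38), D(d2,37), E(d3,34), C(d2,30)
G→slot 3; H→slot 1; A→slot 4; B→slot 2; F skipped; D skipped; E skipped; C skipped.
4 of 8 scheduled.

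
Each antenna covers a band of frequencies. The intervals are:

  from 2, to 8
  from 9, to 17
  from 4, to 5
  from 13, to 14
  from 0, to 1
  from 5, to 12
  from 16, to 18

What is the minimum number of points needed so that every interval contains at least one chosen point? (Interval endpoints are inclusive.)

4

Process intervals by earliest right end; each time one isn't hit yet, stab at its right endpoint.
By right end: [0,1]  [4,5]  [2,8]  [5,12]  [13,14]  [9,17]  [16,18]
[0,1] uncovered → point at 1; [4,5] uncovered → point at 5; [13,14] uncovered → point at 14; [16,18] uncovered → point at 18.
Points: 1, 5, 14, 18 (4 total).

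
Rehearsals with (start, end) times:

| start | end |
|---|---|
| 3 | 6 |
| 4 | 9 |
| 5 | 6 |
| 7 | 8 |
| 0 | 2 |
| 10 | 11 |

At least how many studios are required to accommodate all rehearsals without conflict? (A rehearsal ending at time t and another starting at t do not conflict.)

3

Events (time:±→running): 0:+→1 2:-→0 3:+→1 4:+→2 5:+→3 … peak 3.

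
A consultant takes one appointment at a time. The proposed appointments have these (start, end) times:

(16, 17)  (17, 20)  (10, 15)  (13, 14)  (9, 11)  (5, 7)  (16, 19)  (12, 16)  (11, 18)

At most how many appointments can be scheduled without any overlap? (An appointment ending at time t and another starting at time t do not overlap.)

5

By end time: (5,7), (9,11), (13,14), (10,15), (12,16), (16,17), (11,18), (16,19), (17,20).
Pick (5,7); next start ≥ 7 → (9,11); next start ≥ 11 → (13,14); next start ≥ 14 → (16,17); next start ≥ 17 → (17,20).
Selected 5 appointments.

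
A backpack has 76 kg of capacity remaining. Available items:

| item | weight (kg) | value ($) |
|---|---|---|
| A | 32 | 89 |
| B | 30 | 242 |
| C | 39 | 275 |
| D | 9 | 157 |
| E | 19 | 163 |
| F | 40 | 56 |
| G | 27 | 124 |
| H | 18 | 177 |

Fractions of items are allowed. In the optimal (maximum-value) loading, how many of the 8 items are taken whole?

4

Greedy by value/weight ratio, highest first.
Ratios (sorted): D 17.44, H 9.83, E 8.58, B 8.07, C 7.05, G 4.59, A 2.78, F 1.40
take D (9 @ 157); take H (18 @ 177); take E (19 @ 163); take B (30 @ 242). Capacity used 76/76.
4 item(s) taken whole.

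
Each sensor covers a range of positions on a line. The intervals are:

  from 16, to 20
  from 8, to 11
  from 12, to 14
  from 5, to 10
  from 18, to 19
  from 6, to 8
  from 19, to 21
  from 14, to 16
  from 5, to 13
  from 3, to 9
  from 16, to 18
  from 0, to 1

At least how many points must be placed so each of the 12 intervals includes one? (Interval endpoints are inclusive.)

5

Sorted: [0,1] [6,8] [3,9] [5,10] [8,11] [5,13] [12,14] [14,16] [16,18] [18,19] [16,20] [19,21]
{[0,1]} hit by 1; {[6,8],[3,9],[5,10],[8,11],[5,13]} hit by 8; {[12,14],[14,16]} hit by 14; {[16,18],[18,19],[16,20]} hit by 18; {[19,21]} hit by 21.
Points: 1, 8, 14, 18, 21 (5 total).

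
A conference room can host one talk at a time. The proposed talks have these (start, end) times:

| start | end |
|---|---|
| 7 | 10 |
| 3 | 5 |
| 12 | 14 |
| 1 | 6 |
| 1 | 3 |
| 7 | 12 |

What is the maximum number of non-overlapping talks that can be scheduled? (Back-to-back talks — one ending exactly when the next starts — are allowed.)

By end time: (1,3), (3,5), (1,6), (7,10), (7,12), (12,14).
Pick (1,3); next start ≥ 3 → (3,5); next start ≥ 5 → (7,10); next start ≥ 10 → (12,14).
Selected 4 talks.

4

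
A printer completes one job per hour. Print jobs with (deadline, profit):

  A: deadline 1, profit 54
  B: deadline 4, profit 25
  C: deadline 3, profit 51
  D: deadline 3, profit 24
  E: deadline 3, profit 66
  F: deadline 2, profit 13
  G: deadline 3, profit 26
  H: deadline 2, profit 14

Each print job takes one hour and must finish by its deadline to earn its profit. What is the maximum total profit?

196

Sort by profit descending; place each in the latest free slot ≤ its deadline.
By profit: E(d3,66), A(d1,54), C(d3,51), G(d3,26), B(d4,25), D(d3,24), H(d2,14), F(d2,13)
E→slot 3; A→slot 1; C→slot 2; G skipped; B→slot 4; D skipped; H skipped; F skipped.
Profit = 54 + 51 + 66 + 25 = 196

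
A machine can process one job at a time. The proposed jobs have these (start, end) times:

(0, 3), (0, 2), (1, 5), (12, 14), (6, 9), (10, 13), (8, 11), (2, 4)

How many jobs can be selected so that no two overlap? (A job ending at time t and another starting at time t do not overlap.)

4

By end time: (0,2), (0,3), (2,4), (1,5), (6,9), (8,11), (10,13), (12,14).
Pick (0,2); next start ≥ 2 → (2,4); next start ≥ 4 → (6,9); next start ≥ 9 → (10,13).
Selected 4 jobs.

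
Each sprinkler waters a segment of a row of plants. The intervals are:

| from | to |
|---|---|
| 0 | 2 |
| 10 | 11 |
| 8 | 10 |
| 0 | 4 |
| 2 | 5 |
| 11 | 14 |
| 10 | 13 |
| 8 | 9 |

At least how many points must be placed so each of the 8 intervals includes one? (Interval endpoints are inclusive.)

3

Process intervals by earliest right end; each time one isn't hit yet, stab at its right endpoint.
Sorted: [0,2] [0,4] [2,5] [8,9] [8,10] [10,11] [10,13] [11,14]
{[0,2],[0,4],[2,5]} hit by 2; {[8,9],[8,10]} hit by 9; {[10,11],[10,13],[11,14]} hit by 11.
Points: 2, 9, 11 (3 total).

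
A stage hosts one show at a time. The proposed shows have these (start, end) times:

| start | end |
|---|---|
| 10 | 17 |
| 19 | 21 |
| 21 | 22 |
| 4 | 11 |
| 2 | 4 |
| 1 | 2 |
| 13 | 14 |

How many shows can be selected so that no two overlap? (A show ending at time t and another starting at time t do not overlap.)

6

Order by finish time; keep every interval that doesn't clash with the previous kept one.
Sorted by end: (1,2)  (2,4)  (4,11)  (13,14)  (10,17)  (19,21)  (21,22)
take (1,2); take (2,4); take (4,11); take (13,14); take (19,21); take (21,22).
Selected 6 shows.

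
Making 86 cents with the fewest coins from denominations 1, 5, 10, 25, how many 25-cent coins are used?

3

86 = 3×25 + 1×10 + 1×1
Count of 25: 3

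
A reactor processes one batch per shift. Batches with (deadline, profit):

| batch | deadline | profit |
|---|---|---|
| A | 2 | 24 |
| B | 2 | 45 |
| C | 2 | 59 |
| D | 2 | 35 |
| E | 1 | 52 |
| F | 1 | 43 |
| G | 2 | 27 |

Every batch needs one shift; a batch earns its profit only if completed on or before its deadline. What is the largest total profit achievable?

111

Take jobs in profit order; each goes to the latest open slot no later than its deadline.
By profit: C(d2,59), E(d1,52), B(d2,45), F(d1,43), D(d2,35), G(d2,27), A(d2,24)
C→slot 2; E→slot 1; B skipped; F skipped; D skipped; G skipped; A skipped.
Profit = 52 + 59 = 111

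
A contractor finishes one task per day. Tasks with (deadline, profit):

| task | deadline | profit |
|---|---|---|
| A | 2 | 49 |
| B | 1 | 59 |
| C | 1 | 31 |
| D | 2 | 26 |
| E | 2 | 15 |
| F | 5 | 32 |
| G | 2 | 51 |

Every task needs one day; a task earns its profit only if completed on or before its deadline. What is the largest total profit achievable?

Sort by profit descending; place each in the latest free slot ≤ its deadline.
By profit: B(d1,59), G(d2,51), A(d2,49), F(d5,32), C(d1,31), D(d2,26), E(d2,15)
B→slot 1; G→slot 2; A skipped; F→slot 5; C skipped; D skipped; E skipped.
Profit = 59 + 51 + 32 = 142

142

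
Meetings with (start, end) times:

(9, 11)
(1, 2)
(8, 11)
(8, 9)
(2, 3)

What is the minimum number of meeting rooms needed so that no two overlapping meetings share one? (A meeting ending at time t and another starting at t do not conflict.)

The answer is the maximum number of intervals overlapping at any instant.
Events (time:±→running): 1:+→1 2:-→0 2:+→1 3:-→0 8:+→1 8:+→2 … peak 2.

2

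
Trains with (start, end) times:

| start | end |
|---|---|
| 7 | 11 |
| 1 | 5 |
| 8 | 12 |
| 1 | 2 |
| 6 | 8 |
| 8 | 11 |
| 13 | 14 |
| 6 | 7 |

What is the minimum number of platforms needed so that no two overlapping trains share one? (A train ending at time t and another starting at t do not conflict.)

The answer is the maximum number of intervals overlapping at any instant.
starts: [1, 1, 6, 6, 7, 8, 8, 13]
ends:   [2, 5, 7, 8, 11, 11, 12, 14]
s1→1 s1→2 e2→1 e5→0 s6→1 s6→2 e7→1 s7→2 e8→1 s8→2 s8→3  — peak 3.

3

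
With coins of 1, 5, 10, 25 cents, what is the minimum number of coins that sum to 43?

6

43 − 1×25→18 − 1×10→8 − 1×5→3 − 3×1→0
Total coins = 1 + 1 + 1 + 3 = 6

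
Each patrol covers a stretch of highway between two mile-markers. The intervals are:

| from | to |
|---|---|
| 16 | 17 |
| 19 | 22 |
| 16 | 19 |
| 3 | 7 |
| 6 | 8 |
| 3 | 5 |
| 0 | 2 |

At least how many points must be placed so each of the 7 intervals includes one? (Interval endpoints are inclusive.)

5

Process intervals by earliest right end; each time one isn't hit yet, stab at its right endpoint.
By right end: [0,2]  [3,5]  [3,7]  [6,8]  [16,17]  [16,19]  [19,22]
[0,2] uncovered → point at 2; [3,5] uncovered → point at 5; [6,8] uncovered → point at 8; [16,17] uncovered → point at 17; [19,22] uncovered → point at 22.
Points: 2, 5, 8, 17, 22 (5 total).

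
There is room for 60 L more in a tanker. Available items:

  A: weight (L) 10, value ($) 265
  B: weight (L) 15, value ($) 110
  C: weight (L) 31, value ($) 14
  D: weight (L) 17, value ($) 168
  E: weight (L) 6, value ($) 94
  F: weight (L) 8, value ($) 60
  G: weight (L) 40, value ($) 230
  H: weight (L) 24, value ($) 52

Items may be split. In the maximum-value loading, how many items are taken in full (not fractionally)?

5

Sort by value per unit weight and fill in that order.
Ratios (sorted): A 26.50, E 15.67, D 9.88, F 7.50, B 7.33, G 5.75, H 2.17, C 0.45
take A (10 @ 265); take E (6 @ 94); take D (17 @ 168); take F (8 @ 60); take B (15 @ 110); take 4/40 of G → 23.00. Capacity used 60/60.
5 item(s) taken whole; one partial (take 4/40 of G).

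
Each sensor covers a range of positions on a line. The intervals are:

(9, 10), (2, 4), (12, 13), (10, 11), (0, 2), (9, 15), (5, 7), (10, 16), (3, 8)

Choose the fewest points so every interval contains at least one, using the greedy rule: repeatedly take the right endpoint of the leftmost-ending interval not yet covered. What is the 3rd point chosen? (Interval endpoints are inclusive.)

Sort by right endpoint; whenever an interval is uncovered, place a point at its right end.
By right end: [0,2]  [2,4]  [5,7]  [3,8]  [9,10]  [10,11]  [12,13]  [9,15]  [10,16]
[0,2] uncovered → point at 2; [5,7] uncovered → point at 7; [9,10] uncovered → point at 10; [12,13] uncovered → point at 13.
Points: 2, 7, 10, 13 (4 total).

10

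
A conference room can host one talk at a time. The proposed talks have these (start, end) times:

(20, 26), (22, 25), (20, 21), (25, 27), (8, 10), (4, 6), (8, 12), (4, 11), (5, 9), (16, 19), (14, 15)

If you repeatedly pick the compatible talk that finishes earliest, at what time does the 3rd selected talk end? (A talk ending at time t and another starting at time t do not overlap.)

15

Sorted by end: (4,6)  (5,9)  (8,10)  (4,11)  (8,12)  (14,15)  (16,19)  (20,21)  (22,25)  (20,26)  (25,27)
take (4,6); take (8,10); skip (4,11); take (14,15); take (16,19); take (20,21); take (22,25); take (25,27).
Selected: (4,6) (8,10) (14,15) (16,19) (20,21) (22,25) (25,27)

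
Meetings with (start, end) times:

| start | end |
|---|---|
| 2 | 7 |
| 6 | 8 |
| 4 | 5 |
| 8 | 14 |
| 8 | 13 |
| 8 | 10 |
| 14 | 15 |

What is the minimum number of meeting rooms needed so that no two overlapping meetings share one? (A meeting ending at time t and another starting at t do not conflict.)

3

Events (time:±→running): 2:+→1 4:+→2 5:-→1 6:+→2 7:-→1 8:-→0 8:+→1 8:+→2 8:+→3 … peak 3.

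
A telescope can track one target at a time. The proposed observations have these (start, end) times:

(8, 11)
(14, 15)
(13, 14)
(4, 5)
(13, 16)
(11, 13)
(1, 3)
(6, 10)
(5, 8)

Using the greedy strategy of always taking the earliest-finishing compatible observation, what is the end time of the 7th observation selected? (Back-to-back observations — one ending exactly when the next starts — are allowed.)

Sorted by end: (1,3)  (4,5)  (5,8)  (6,10)  (8,11)  (11,13)  (13,14)  (14,15)  (13,16)
take (1,3); take (4,5); take (5,8); take (8,11); take (11,13); take (13,14); take (14,15); skip (13,16).
Selected: (1,3) (4,5) (5,8) (8,11) (11,13) (13,14) (14,15)

15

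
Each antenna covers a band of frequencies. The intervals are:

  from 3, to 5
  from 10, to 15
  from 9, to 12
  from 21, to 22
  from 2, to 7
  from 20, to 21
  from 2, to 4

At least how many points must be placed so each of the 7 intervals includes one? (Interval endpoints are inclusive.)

3

Sort by right endpoint; whenever an interval is uncovered, place a point at its right end.
By right end: [2,4]  [3,5]  [2,7]  [9,12]  [10,15]  [20,21]  [21,22]
[2,4] uncovered → point at 4; [9,12] uncovered → point at 12; [20,21] uncovered → point at 21.
Points: 4, 12, 21 (3 total).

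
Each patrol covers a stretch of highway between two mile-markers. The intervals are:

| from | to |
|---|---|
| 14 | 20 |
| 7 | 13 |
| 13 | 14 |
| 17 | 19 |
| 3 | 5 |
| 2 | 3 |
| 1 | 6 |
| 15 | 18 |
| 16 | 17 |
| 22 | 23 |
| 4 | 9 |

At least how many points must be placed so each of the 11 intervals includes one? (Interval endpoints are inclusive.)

5

Sort by right endpoint; whenever an interval is uncovered, place a point at its right end.
Sorted: [2,3] [3,5] [1,6] [4,9] [7,13] [13,14] [16,17] [15,18] [17,19] [14,20] [22,23]
{[2,3],[3,5],[1,6]} hit by 3; {[4,9],[7,13]} hit by 9; {[13,14]} hit by 14; {[16,17],[15,18],[17,19],[14,20]} hit by 17; {[22,23]} hit by 23.
Points: 3, 9, 14, 17, 23 (5 total).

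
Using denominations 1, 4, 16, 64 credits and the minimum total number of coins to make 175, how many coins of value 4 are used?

3

Greedy: take as many of the largest coin as possible, then repeat with the remainder.
175 − 2×64→47 − 2×16→15 − 3×4→3 − 3×1→0
Count of 4: 3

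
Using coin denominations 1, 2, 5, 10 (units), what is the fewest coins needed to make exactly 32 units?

Use the largest denomination that fits, subtract, and repeat.
32 − 3×10→2 − 1×2→0
Total coins = 3 + 1 = 4

4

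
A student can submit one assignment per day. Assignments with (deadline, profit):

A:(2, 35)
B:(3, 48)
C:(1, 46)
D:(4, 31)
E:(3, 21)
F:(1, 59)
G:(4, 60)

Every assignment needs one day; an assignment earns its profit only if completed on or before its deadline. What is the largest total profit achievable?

202

Sort by profit descending; place each in the latest free slot ≤ its deadline.
Profit order: G=60 F=59 B=48 C=46 A=35 D=31 E=21
Assign: G→slot 4, F→slot 1, B→slot 3, C skipped, A→slot 2, D skipped, E skipped.
Slots: [1:F] [2:A] [3:B] [4:G]
Profit = 59 + 35 + 48 + 60 = 202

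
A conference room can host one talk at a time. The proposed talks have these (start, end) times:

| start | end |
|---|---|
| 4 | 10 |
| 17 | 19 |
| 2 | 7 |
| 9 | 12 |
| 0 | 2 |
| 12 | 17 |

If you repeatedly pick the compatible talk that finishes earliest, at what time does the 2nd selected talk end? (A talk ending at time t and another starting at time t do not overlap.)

7

Order by finish time; keep every interval that doesn't clash with the previous kept one.
By end time: (0,2), (2,7), (4,10), (9,12), (12,17), (17,19).
Pick (0,2); next start ≥ 2 → (2,7); next start ≥ 7 → (9,12); next start ≥ 12 → (12,17); next start ≥ 17 → (17,19).
Selected: (0,2) (2,7) (9,12) (12,17) (17,19)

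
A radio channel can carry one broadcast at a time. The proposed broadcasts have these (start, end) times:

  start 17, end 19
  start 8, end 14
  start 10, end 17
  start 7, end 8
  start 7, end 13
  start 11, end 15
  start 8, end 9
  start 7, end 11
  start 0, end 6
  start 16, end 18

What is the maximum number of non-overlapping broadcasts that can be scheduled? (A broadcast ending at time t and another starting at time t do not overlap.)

5

By end time: (0,6), (7,8), (8,9), (7,11), (7,13), (8,14), (11,15), (10,17), (16,18), (17,19).
Pick (0,6); next start ≥ 6 → (7,8); next start ≥ 8 → (8,9); next start ≥ 9 → (11,15); next start ≥ 15 → (16,18).
Selected 5 broadcasts.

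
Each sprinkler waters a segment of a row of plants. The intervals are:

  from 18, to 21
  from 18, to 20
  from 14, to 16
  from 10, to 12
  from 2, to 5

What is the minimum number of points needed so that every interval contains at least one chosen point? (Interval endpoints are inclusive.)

By right end: [2,5]  [10,12]  [14,16]  [18,20]  [18,21]
[2,5] uncovered → point at 5; [10,12] uncovered → point at 12; [14,16] uncovered → point at 16; [18,20] uncovered → point at 20.
Points: 5, 12, 16, 20 (4 total).

4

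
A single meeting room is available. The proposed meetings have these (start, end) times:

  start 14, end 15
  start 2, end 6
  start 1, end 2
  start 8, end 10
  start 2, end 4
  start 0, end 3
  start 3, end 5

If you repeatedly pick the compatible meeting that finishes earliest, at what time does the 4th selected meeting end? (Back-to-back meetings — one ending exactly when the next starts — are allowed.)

Sort by end time and greedily take each interval whose start is ≥ the last chosen end.
By end time: (1,2), (0,3), (2,4), (3,5), (2,6), (8,10), (14,15).
Pick (1,2); next start ≥ 2 → (2,4); next start ≥ 4 → (8,10); next start ≥ 10 → (14,15).
Selected: (1,2) (2,4) (8,10) (14,15)

15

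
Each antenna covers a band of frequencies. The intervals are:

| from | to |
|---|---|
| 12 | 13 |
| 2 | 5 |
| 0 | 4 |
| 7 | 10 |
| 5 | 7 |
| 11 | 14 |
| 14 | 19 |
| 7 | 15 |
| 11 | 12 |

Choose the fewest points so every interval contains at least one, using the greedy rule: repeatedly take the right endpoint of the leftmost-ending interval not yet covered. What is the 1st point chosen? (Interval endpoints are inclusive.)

Sort by right endpoint; whenever an interval is uncovered, place a point at its right end.
By right end: [0,4]  [2,5]  [5,7]  [7,10]  [11,12]  [12,13]  [11,14]  [7,15]  [14,19]
[0,4] uncovered → point at 4; [5,7] uncovered → point at 7; [11,12] uncovered → point at 12; [14,19] uncovered → point at 19.
Points: 4, 7, 12, 19 (4 total).

4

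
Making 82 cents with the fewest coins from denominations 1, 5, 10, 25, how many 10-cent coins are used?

Greedy: take as many of the largest coin as possible, then repeat with the remainder.
82 = 3×25 + 1×5 + 2×1
Count of 10: 0

0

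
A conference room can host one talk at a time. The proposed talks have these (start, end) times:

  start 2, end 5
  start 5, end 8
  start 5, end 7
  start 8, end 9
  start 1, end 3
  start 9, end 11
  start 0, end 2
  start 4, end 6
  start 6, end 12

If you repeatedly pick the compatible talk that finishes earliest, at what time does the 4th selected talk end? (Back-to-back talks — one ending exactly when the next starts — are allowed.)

Sort by end time and greedily take each interval whose start is ≥ the last chosen end.
By end time: (0,2), (1,3), (2,5), (4,6), (5,7), (5,8), (8,9), (9,11), (6,12).
Pick (0,2); next start ≥ 2 → (2,5); next start ≥ 5 → (5,7); next start ≥ 7 → (8,9); next start ≥ 9 → (9,11).
Selected: (0,2) (2,5) (5,7) (8,9) (9,11)

9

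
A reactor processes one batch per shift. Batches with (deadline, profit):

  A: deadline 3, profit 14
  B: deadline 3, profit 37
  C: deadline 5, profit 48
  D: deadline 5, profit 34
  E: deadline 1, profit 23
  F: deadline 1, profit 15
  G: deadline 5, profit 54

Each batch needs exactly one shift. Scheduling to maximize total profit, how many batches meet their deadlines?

Take jobs in profit order; each goes to the latest open slot no later than its deadline.
Profit order: G=54 C=48 B=37 D=34 E=23 F=15 A=14
Assign: G→slot 5, C→slot 4, B→slot 3, D→slot 2, E→slot 1, F skipped, A skipped.
Slots: [1:E] [2:D] [3:B] [4:C] [5:G]
5 of 7 scheduled.

5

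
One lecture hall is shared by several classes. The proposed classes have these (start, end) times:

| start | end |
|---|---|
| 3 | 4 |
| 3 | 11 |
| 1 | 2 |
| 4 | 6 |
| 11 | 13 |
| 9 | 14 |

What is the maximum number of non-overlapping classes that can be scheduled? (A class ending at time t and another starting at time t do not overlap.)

Greedy by earliest finish: after sorting by end time, pick each interval compatible with the last pick.
Sorted by end: (1,2)  (3,4)  (4,6)  (3,11)  (11,13)  (9,14)
take (1,2); take (3,4); take (4,6); skip (3,11); take (11,13).
Selected 4 classes.

4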